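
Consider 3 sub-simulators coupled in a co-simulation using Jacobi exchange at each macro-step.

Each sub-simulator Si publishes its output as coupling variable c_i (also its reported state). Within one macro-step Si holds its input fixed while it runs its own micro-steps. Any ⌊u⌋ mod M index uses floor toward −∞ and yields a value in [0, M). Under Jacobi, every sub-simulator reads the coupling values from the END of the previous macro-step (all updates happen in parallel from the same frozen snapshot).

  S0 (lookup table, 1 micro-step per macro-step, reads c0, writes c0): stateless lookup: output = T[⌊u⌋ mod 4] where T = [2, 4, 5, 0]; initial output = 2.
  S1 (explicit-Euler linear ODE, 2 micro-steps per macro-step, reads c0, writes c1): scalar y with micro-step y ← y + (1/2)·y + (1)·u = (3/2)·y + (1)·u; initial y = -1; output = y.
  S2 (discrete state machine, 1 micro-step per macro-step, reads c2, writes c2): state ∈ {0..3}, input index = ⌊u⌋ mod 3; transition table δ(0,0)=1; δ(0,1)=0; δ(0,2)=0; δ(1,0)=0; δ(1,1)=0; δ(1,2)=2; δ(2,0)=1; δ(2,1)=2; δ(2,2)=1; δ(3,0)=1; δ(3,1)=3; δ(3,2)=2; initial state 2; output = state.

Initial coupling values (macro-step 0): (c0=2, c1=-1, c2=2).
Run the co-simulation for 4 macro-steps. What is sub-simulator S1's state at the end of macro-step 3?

macro 1: S0 reads c0=2 → after 1×micro: 5; S1 reads c0=2 → after 2×micro: 11/4; S2 reads c2=2 → after 1×micro: 1 ⇒ (c0=5, c1=11/4, c2=1)
macro 2: S0 reads c0=5 → after 1×micro: 4; S1 reads c0=5 → after 2×micro: 299/16; S2 reads c2=1 → after 1×micro: 0 ⇒ (c0=4, c1=299/16, c2=0)
macro 3: S0 reads c0=4 → after 1×micro: 2; S1 reads c0=4 → after 2×micro: 3331/64; S2 reads c2=0 → after 1×micro: 1 ⇒ (c0=2, c1=3331/64, c2=1)
macro 4: S0 reads c0=2 → after 1×micro: 5; S1 reads c0=2 → after 2×micro: 31259/256; S2 reads c2=1 → after 1×micro: 0 ⇒ (c0=5, c1=31259/256, c2=0)

S1 state at macro-step 3 = 3331/64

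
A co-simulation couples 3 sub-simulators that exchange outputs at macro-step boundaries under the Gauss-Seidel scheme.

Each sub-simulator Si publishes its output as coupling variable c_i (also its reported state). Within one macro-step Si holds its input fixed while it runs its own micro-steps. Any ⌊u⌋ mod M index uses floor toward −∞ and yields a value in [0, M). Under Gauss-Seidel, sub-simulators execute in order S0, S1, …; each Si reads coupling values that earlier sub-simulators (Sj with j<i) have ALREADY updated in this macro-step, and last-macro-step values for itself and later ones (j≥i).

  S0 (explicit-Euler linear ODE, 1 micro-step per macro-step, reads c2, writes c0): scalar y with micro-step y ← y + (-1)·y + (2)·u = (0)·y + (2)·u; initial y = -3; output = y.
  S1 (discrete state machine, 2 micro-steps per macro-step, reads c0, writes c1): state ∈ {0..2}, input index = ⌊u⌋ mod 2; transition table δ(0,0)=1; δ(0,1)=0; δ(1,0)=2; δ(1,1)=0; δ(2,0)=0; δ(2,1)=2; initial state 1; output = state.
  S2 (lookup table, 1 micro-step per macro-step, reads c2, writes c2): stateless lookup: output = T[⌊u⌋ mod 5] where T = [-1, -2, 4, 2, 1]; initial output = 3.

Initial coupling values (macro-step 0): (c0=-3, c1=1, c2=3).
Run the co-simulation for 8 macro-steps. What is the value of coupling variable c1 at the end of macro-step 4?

macro 1: S0 reads c2=3 → after 1×micro: 6; S1 reads c0=6 → after 2×micro: 0; S2 reads c2=3 → after 1×micro: 2 ⇒ (c0=6, c1=0, c2=2)
macro 2: S0 reads c2=2 → after 1×micro: 4; S1 reads c0=4 → after 2×micro: 2; S2 reads c2=2 → after 1×micro: 4 ⇒ (c0=4, c1=2, c2=4)
macro 3: S0 reads c2=4 → after 1×micro: 8; S1 reads c0=8 → after 2×micro: 1; S2 reads c2=4 → after 1×micro: 1 ⇒ (c0=8, c1=1, c2=1)
macro 4: S0 reads c2=1 → after 1×micro: 2; S1 reads c0=2 → after 2×micro: 0; S2 reads c2=1 → after 1×micro: -2 ⇒ (c0=2, c1=0, c2=-2)
macro 5: S0 reads c2=-2 → after 1×micro: -4; S1 reads c0=-4 → after 2×micro: 2; S2 reads c2=-2 → after 1×micro: 2 ⇒ (c0=-4, c1=2, c2=2)
macro 6: S0 reads c2=2 → after 1×micro: 4; S1 reads c0=4 → after 2×micro: 1; S2 reads c2=2 → after 1×micro: 4 ⇒ (c0=4, c1=1, c2=4)
macro 7: S0 reads c2=4 → after 1×micro: 8; S1 reads c0=8 → after 2×micro: 0; S2 reads c2=4 → after 1×micro: 1 ⇒ (c0=8, c1=0, c2=1)
macro 8: S0 reads c2=1 → after 1×micro: 2; S1 reads c0=2 → after 2×micro: 2; S2 reads c2=1 → after 1×micro: -2 ⇒ (c0=2, c1=2, c2=-2)

c1 at macro-step 4 = 0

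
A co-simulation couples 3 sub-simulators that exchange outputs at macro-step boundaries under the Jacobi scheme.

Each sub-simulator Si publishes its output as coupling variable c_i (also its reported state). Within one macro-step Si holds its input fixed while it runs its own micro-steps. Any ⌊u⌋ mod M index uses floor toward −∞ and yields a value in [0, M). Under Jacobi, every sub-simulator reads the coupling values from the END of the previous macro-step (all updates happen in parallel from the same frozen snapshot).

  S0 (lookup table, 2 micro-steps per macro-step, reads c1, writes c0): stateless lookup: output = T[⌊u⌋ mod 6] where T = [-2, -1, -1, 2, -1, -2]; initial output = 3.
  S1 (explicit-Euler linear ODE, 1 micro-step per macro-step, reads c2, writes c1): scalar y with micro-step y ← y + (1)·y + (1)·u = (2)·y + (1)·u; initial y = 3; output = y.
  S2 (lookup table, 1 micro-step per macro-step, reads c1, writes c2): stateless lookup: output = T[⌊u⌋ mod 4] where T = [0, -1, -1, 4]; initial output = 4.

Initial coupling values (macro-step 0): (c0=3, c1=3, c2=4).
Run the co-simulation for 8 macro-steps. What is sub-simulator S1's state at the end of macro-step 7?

macro 1: S0 reads c1=3 → after 2×micro: 2; S1 reads c2=4 → after 1×micro: 10; S2 reads c1=3 → after 1×micro: 4 ⇒ (c0=2, c1=10, c2=4)
macro 2: S0 reads c1=10 → after 2×micro: -1; S1 reads c2=4 → after 1×micro: 24; S2 reads c1=10 → after 1×micro: -1 ⇒ (c0=-1, c1=24, c2=-1)
macro 3: S0 reads c1=24 → after 2×micro: -2; S1 reads c2=-1 → after 1×micro: 47; S2 reads c1=24 → after 1×micro: 0 ⇒ (c0=-2, c1=47, c2=0)
macro 4: S0 reads c1=47 → after 2×micro: -2; S1 reads c2=0 → after 1×micro: 94; S2 reads c1=47 → after 1×micro: 4 ⇒ (c0=-2, c1=94, c2=4)
macro 5: S0 reads c1=94 → after 2×micro: -1; S1 reads c2=4 → after 1×micro: 192; S2 reads c1=94 → after 1×micro: -1 ⇒ (c0=-1, c1=192, c2=-1)
macro 6: S0 reads c1=192 → after 2×micro: -2; S1 reads c2=-1 → after 1×micro: 383; S2 reads c1=192 → after 1×micro: 0 ⇒ (c0=-2, c1=383, c2=0)
macro 7: S0 reads c1=383 → after 2×micro: -2; S1 reads c2=0 → after 1×micro: 766; S2 reads c1=383 → after 1×micro: 4 ⇒ (c0=-2, c1=766, c2=4)
macro 8: S0 reads c1=766 → after 2×micro: -1; S1 reads c2=4 → after 1×micro: 1536; S2 reads c1=766 → after 1×micro: -1 ⇒ (c0=-1, c1=1536, c2=-1)

S1 state at macro-step 7 = 766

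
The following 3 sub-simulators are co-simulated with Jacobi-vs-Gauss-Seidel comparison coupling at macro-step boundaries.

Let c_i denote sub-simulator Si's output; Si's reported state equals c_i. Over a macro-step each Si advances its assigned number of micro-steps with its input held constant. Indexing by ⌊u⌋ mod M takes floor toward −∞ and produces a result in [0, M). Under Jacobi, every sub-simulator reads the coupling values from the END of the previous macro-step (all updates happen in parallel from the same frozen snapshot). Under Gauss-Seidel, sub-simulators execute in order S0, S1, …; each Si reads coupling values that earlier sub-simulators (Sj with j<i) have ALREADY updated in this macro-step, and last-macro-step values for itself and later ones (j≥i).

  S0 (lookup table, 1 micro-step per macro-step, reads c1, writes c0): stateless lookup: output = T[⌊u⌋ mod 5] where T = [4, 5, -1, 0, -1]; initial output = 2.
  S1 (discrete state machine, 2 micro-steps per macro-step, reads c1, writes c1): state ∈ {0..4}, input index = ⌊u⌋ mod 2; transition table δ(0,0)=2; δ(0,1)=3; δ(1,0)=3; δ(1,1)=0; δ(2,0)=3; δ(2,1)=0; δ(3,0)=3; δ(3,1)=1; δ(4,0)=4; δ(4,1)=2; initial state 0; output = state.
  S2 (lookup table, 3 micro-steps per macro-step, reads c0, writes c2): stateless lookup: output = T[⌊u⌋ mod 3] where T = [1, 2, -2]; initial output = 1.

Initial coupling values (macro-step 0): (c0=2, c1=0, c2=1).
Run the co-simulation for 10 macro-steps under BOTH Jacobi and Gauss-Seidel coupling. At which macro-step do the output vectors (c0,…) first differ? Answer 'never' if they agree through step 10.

first divergence at macro-step: 1

[Jacobi] macro 1: S0 reads c1=0 → after 1×micro: 4; S1 reads c1=0 → after 2×micro: 3; S2 reads c0=2 → after 3×micro: -2 ⇒ (c0=4, c1=3, c2=-2)
[Jacobi] macro 2: S0 reads c1=3 → after 1×micro: 0; S1 reads c1=3 → after 2×micro: 0; S2 reads c0=4 → after 3×micro: 2 ⇒ (c0=0, c1=0, c2=2)
[Jacobi] macro 3: S0 reads c1=0 → after 1×micro: 4; S1 reads c1=0 → after 2×micro: 3; S2 reads c0=0 → after 3×micro: 1 ⇒ (c0=4, c1=3, c2=1)
[Jacobi] macro 4: S0 reads c1=3 → after 1×micro: 0; S1 reads c1=3 → after 2×micro: 0; S2 reads c0=4 → after 3×micro: 2 ⇒ (c0=0, c1=0, c2=2)
[Jacobi] macro 5: S0 reads c1=0 → after 1×micro: 4; S1 reads c1=0 → after 2×micro: 3; S2 reads c0=0 → after 3×micro: 1 ⇒ (c0=4, c1=3, c2=1)
[Jacobi] macro 6: S0 reads c1=3 → after 1×micro: 0; S1 reads c1=3 → after 2×micro: 0; S2 reads c0=4 → after 3×micro: 2 ⇒ (c0=0, c1=0, c2=2)
[Jacobi] macro 7: S0 reads c1=0 → after 1×micro: 4; S1 reads c1=0 → after 2×micro: 3; S2 reads c0=0 → after 3×micro: 1 ⇒ (c0=4, c1=3, c2=1)
[Jacobi] macro 8: S0 reads c1=3 → after 1×micro: 0; S1 reads c1=3 → after 2×micro: 0; S2 reads c0=4 → after 3×micro: 2 ⇒ (c0=0, c1=0, c2=2)
[Jacobi] macro 9: S0 reads c1=0 → after 1×micro: 4; S1 reads c1=0 → after 2×micro: 3; S2 reads c0=0 → after 3×micro: 1 ⇒ (c0=4, c1=3, c2=1)
[Jacobi] macro 10: S0 reads c1=3 → after 1×micro: 0; S1 reads c1=3 → after 2×micro: 0; S2 reads c0=4 → after 3×micro: 2 ⇒ (c0=0, c1=0, c2=2)
[Gauss-Seidel] macro 1: S0 reads c1=0 → after 1×micro: 4; S1 reads c1=0 → after 2×micro: 3; S2 reads c0=4 → after 3×micro: 2 ⇒ (c0=4, c1=3, c2=2)
[Gauss-Seidel] macro 2: S0 reads c1=3 → after 1×micro: 0; S1 reads c1=3 → after 2×micro: 0; S2 reads c0=0 → after 3×micro: 1 ⇒ (c0=0, c1=0, c2=1)
[Gauss-Seidel] macro 3: S0 reads c1=0 → after 1×micro: 4; S1 reads c1=0 → after 2×micro: 3; S2 reads c0=4 → after 3×micro: 2 ⇒ (c0=4, c1=3, c2=2)
[Gauss-Seidel] macro 4: S0 reads c1=3 → after 1×micro: 0; S1 reads c1=3 → after 2×micro: 0; S2 reads c0=0 → after 3×micro: 1 ⇒ (c0=0, c1=0, c2=1)
[Gauss-Seidel] macro 5: S0 reads c1=0 → after 1×micro: 4; S1 reads c1=0 → after 2×micro: 3; S2 reads c0=4 → after 3×micro: 2 ⇒ (c0=4, c1=3, c2=2)
[Gauss-Seidel] macro 6: S0 reads c1=3 → after 1×micro: 0; S1 reads c1=3 → after 2×micro: 0; S2 reads c0=0 → after 3×micro: 1 ⇒ (c0=0, c1=0, c2=1)
[Gauss-Seidel] macro 7: S0 reads c1=0 → after 1×micro: 4; S1 reads c1=0 → after 2×micro: 3; S2 reads c0=4 → after 3×micro: 2 ⇒ (c0=4, c1=3, c2=2)
[Gauss-Seidel] macro 8: S0 reads c1=3 → after 1×micro: 0; S1 reads c1=3 → after 2×micro: 0; S2 reads c0=0 → after 3×micro: 1 ⇒ (c0=0, c1=0, c2=1)
[Gauss-Seidel] macro 9: S0 reads c1=0 → after 1×micro: 4; S1 reads c1=0 → after 2×micro: 3; S2 reads c0=4 → after 3×micro: 2 ⇒ (c0=4, c1=3, c2=2)
[Gauss-Seidel] macro 10: S0 reads c1=3 → after 1×micro: 0; S1 reads c1=3 → after 2×micro: 0; S2 reads c0=0 → after 3×micro: 1 ⇒ (c0=0, c1=0, c2=1)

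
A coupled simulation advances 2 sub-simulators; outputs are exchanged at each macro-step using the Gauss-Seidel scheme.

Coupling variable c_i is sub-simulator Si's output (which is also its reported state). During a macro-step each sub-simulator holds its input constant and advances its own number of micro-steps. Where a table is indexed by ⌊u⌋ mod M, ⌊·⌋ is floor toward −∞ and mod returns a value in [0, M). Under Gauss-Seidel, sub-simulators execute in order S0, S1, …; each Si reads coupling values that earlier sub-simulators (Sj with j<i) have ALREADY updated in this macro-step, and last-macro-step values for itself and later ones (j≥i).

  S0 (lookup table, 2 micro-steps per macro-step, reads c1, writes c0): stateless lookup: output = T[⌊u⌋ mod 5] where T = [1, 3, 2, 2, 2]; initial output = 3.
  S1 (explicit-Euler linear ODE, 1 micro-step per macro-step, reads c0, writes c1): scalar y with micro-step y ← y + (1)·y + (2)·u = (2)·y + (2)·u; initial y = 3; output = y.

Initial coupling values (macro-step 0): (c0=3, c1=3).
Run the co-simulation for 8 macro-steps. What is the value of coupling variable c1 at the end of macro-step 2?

c1 at macro-step 2 = 22

macro 1: S0 reads c1=3 → after 2×micro: 2; S1 reads c0=2 → after 1×micro: 10 ⇒ (c0=2, c1=10)
macro 2: S0 reads c1=10 → after 2×micro: 1; S1 reads c0=1 → after 1×micro: 22 ⇒ (c0=1, c1=22)
macro 3: S0 reads c1=22 → after 2×micro: 2; S1 reads c0=2 → after 1×micro: 48 ⇒ (c0=2, c1=48)
macro 4: S0 reads c1=48 → after 2×micro: 2; S1 reads c0=2 → after 1×micro: 100 ⇒ (c0=2, c1=100)
macro 5: S0 reads c1=100 → after 2×micro: 1; S1 reads c0=1 → after 1×micro: 202 ⇒ (c0=1, c1=202)
macro 6: S0 reads c1=202 → after 2×micro: 2; S1 reads c0=2 → after 1×micro: 408 ⇒ (c0=2, c1=408)
macro 7: S0 reads c1=408 → after 2×micro: 2; S1 reads c0=2 → after 1×micro: 820 ⇒ (c0=2, c1=820)
macro 8: S0 reads c1=820 → after 2×micro: 1; S1 reads c0=1 → after 1×micro: 1642 ⇒ (c0=1, c1=1642)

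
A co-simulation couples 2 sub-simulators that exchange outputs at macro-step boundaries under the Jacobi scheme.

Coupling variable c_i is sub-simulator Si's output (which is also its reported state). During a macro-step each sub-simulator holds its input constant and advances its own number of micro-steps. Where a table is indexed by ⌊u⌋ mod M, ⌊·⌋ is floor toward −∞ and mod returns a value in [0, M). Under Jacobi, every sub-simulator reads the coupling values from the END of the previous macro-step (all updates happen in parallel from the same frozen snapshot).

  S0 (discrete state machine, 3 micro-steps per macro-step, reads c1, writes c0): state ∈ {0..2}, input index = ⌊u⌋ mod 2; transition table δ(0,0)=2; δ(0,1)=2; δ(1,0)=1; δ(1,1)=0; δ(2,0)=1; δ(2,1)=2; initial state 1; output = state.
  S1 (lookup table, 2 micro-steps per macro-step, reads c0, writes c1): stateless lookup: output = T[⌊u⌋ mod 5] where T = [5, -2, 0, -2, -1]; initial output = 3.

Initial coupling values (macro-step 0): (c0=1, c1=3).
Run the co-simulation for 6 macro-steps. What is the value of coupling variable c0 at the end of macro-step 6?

c0 at macro-step 6 = 1

macro 1: S0 reads c1=3 → after 3×micro: 2; S1 reads c0=1 → after 2×micro: -2 ⇒ (c0=2, c1=-2)
macro 2: S0 reads c1=-2 → after 3×micro: 1; S1 reads c0=2 → after 2×micro: 0 ⇒ (c0=1, c1=0)
macro 3: S0 reads c1=0 → after 3×micro: 1; S1 reads c0=1 → after 2×micro: -2 ⇒ (c0=1, c1=-2)
macro 4: S0 reads c1=-2 → after 3×micro: 1; S1 reads c0=1 → after 2×micro: -2 ⇒ (c0=1, c1=-2)
macro 5: S0 reads c1=-2 → after 3×micro: 1; S1 reads c0=1 → after 2×micro: -2 ⇒ (c0=1, c1=-2)
macro 6: S0 reads c1=-2 → after 3×micro: 1; S1 reads c0=1 → after 2×micro: -2 ⇒ (c0=1, c1=-2)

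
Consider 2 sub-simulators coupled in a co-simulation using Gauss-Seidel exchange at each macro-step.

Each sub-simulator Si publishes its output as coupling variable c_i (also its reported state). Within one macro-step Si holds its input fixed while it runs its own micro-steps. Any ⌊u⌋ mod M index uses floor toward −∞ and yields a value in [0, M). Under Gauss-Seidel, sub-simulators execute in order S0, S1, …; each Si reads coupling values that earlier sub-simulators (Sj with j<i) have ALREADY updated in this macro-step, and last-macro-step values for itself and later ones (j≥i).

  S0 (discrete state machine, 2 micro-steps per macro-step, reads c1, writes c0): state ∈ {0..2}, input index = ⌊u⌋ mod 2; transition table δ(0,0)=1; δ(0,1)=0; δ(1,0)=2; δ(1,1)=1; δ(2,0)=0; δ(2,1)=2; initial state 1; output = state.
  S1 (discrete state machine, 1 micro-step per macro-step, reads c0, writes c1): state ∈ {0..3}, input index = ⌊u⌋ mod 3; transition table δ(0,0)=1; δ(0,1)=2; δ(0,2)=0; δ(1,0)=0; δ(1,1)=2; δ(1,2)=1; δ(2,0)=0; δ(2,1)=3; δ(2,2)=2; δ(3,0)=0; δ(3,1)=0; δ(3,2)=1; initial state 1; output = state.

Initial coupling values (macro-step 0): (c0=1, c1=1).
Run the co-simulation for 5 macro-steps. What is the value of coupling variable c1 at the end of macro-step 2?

macro 1: S0 reads c1=1 → after 2×micro: 1; S1 reads c0=1 → after 1×micro: 2 ⇒ (c0=1, c1=2)
macro 2: S0 reads c1=2 → after 2×micro: 0; S1 reads c0=0 → after 1×micro: 0 ⇒ (c0=0, c1=0)
macro 3: S0 reads c1=0 → after 2×micro: 2; S1 reads c0=2 → after 1×micro: 0 ⇒ (c0=2, c1=0)
macro 4: S0 reads c1=0 → after 2×micro: 1; S1 reads c0=1 → after 1×micro: 2 ⇒ (c0=1, c1=2)
macro 5: S0 reads c1=2 → after 2×micro: 0; S1 reads c0=0 → after 1×micro: 0 ⇒ (c0=0, c1=0)

c1 at macro-step 2 = 0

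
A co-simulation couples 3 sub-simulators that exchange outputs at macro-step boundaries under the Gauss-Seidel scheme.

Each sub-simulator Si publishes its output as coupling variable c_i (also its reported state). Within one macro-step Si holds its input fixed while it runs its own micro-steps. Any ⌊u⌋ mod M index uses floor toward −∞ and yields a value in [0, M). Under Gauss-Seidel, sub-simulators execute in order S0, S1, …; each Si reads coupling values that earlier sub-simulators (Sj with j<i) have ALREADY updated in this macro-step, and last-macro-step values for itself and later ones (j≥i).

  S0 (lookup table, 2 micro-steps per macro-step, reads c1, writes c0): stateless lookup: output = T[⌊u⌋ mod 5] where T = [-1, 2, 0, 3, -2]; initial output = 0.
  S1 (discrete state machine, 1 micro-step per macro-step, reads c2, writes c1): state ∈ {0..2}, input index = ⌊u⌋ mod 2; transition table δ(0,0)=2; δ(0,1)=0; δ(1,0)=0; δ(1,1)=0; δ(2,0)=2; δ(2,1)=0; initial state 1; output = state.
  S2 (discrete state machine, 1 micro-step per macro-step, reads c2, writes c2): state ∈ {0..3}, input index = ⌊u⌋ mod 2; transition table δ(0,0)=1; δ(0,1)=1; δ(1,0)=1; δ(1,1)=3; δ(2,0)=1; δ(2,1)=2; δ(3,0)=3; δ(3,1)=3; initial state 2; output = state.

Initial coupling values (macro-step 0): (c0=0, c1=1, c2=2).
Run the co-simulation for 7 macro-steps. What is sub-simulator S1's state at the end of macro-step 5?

S1 state at macro-step 5 = 0

macro 1: S0 reads c1=1 → after 2×micro: 2; S1 reads c2=2 → after 1×micro: 0; S2 reads c2=2 → after 1×micro: 1 ⇒ (c0=2, c1=0, c2=1)
macro 2: S0 reads c1=0 → after 2×micro: -1; S1 reads c2=1 → after 1×micro: 0; S2 reads c2=1 → after 1×micro: 3 ⇒ (c0=-1, c1=0, c2=3)
macro 3: S0 reads c1=0 → after 2×micro: -1; S1 reads c2=3 → after 1×micro: 0; S2 reads c2=3 → after 1×micro: 3 ⇒ (c0=-1, c1=0, c2=3)
macro 4: S0 reads c1=0 → after 2×micro: -1; S1 reads c2=3 → after 1×micro: 0; S2 reads c2=3 → after 1×micro: 3 ⇒ (c0=-1, c1=0, c2=3)
macro 5: S0 reads c1=0 → after 2×micro: -1; S1 reads c2=3 → after 1×micro: 0; S2 reads c2=3 → after 1×micro: 3 ⇒ (c0=-1, c1=0, c2=3)
macro 6: S0 reads c1=0 → after 2×micro: -1; S1 reads c2=3 → after 1×micro: 0; S2 reads c2=3 → after 1×micro: 3 ⇒ (c0=-1, c1=0, c2=3)
macro 7: S0 reads c1=0 → after 2×micro: -1; S1 reads c2=3 → after 1×micro: 0; S2 reads c2=3 → after 1×micro: 3 ⇒ (c0=-1, c1=0, c2=3)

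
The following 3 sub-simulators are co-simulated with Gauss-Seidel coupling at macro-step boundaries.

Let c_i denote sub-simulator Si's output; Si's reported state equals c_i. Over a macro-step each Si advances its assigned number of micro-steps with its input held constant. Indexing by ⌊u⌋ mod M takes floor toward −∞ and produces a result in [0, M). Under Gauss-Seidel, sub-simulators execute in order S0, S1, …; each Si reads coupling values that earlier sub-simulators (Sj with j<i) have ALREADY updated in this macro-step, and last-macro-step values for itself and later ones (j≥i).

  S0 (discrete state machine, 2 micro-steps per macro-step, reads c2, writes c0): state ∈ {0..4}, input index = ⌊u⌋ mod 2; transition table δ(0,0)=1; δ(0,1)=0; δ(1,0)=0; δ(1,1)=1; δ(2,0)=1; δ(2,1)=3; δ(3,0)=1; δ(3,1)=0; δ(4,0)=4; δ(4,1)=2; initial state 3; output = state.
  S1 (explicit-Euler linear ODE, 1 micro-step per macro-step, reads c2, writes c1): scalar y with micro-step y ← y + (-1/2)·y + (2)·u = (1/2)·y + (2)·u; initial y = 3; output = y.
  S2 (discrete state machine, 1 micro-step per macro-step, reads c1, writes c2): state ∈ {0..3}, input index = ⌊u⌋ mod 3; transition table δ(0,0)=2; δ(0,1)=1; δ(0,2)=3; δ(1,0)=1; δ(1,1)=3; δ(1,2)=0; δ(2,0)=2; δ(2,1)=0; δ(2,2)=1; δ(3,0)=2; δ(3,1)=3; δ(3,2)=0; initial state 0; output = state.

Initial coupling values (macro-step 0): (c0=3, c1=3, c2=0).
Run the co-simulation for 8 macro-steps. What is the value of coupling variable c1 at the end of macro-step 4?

macro 1: S0 reads c2=0 → after 2×micro: 0; S1 reads c2=0 → after 1×micro: 3/2; S2 reads c1=3/2 → after 1×micro: 1 ⇒ (c0=0, c1=3/2, c2=1)
macro 2: S0 reads c2=1 → after 2×micro: 0; S1 reads c2=1 → after 1×micro: 11/4; S2 reads c1=11/4 → after 1×micro: 0 ⇒ (c0=0, c1=11/4, c2=0)
macro 3: S0 reads c2=0 → after 2×micro: 0; S1 reads c2=0 → after 1×micro: 11/8; S2 reads c1=11/8 → after 1×micro: 1 ⇒ (c0=0, c1=11/8, c2=1)
macro 4: S0 reads c2=1 → after 2×micro: 0; S1 reads c2=1 → after 1×micro: 43/16; S2 reads c1=43/16 → after 1×micro: 0 ⇒ (c0=0, c1=43/16, c2=0)
macro 5: S0 reads c2=0 → after 2×micro: 0; S1 reads c2=0 → after 1×micro: 43/32; S2 reads c1=43/32 → after 1×micro: 1 ⇒ (c0=0, c1=43/32, c2=1)
macro 6: S0 reads c2=1 → after 2×micro: 0; S1 reads c2=1 → after 1×micro: 171/64; S2 reads c1=171/64 → after 1×micro: 0 ⇒ (c0=0, c1=171/64, c2=0)
macro 7: S0 reads c2=0 → after 2×micro: 0; S1 reads c2=0 → after 1×micro: 171/128; S2 reads c1=171/128 → after 1×micro: 1 ⇒ (c0=0, c1=171/128, c2=1)
macro 8: S0 reads c2=1 → after 2×micro: 0; S1 reads c2=1 → after 1×micro: 683/256; S2 reads c1=683/256 → after 1×micro: 0 ⇒ (c0=0, c1=683/256, c2=0)

c1 at macro-step 4 = 43/16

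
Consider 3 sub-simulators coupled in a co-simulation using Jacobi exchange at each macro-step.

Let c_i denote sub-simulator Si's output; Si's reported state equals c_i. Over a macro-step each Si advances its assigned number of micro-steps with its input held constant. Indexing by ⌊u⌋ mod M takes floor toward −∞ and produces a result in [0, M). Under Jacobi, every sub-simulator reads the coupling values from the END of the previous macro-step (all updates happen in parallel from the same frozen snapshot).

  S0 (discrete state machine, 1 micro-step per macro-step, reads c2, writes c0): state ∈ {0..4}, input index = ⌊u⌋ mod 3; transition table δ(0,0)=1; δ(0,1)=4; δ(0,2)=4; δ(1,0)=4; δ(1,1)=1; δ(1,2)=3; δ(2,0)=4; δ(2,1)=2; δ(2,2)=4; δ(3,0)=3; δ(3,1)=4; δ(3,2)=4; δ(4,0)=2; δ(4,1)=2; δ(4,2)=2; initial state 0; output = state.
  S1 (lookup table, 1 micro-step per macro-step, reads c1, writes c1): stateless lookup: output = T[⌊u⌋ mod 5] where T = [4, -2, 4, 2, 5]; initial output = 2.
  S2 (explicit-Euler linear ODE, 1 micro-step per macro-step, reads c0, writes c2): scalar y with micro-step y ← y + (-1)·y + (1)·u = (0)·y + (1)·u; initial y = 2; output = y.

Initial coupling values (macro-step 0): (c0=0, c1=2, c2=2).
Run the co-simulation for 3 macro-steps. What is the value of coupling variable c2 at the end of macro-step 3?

macro 1: S0 reads c2=2 → after 1×micro: 4; S1 reads c1=2 → after 1×micro: 4; S2 reads c0=0 → after 1×micro: 0 ⇒ (c0=4, c1=4, c2=0)
macro 2: S0 reads c2=0 → after 1×micro: 2; S1 reads c1=4 → after 1×micro: 5; S2 reads c0=4 → after 1×micro: 4 ⇒ (c0=2, c1=5, c2=4)
macro 3: S0 reads c2=4 → after 1×micro: 2; S1 reads c1=5 → after 1×micro: 4; S2 reads c0=2 → after 1×micro: 2 ⇒ (c0=2, c1=4, c2=2)

c2 at macro-step 3 = 2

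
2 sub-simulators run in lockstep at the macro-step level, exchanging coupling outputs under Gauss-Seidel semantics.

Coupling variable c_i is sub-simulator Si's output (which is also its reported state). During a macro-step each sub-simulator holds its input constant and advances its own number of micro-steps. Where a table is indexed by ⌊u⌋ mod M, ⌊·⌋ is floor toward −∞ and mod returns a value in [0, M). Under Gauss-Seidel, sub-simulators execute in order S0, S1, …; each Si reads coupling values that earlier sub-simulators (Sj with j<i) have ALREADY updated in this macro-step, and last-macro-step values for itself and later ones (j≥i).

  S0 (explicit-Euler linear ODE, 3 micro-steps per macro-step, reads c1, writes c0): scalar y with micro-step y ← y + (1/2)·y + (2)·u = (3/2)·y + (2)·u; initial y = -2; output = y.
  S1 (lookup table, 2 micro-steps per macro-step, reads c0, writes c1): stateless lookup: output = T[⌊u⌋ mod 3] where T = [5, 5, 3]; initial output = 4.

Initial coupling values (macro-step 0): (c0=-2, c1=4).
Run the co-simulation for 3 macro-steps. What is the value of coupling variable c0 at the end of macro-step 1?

c0 at macro-step 1 = 125/4

macro 1: S0 reads c1=4 → after 3×micro: 125/4; S1 reads c0=125/4 → after 2×micro: 5 ⇒ (c0=125/4, c1=5)
macro 2: S0 reads c1=5 → after 3×micro: 4895/32; S1 reads c0=4895/32 → after 2×micro: 3 ⇒ (c0=4895/32, c1=3)
macro 3: S0 reads c1=3 → after 3×micro: 139461/256; S1 reads c0=139461/256 → after 2×micro: 5 ⇒ (c0=139461/256, c1=5)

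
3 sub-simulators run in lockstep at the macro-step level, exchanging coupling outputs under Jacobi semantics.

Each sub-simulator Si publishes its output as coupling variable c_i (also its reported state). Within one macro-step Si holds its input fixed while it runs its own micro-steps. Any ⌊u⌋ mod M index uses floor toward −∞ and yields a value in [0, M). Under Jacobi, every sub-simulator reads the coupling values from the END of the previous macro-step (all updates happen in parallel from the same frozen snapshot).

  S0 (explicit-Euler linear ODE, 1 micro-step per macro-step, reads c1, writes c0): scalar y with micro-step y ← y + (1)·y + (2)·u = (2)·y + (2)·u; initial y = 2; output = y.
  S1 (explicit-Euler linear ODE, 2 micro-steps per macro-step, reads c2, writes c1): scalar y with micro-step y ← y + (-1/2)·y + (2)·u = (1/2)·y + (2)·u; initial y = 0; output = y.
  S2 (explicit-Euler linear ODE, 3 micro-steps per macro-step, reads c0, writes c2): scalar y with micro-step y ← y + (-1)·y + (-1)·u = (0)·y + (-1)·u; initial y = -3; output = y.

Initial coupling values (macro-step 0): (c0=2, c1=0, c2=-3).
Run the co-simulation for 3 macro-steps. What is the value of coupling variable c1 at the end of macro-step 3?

macro 1: S0 reads c1=0 → after 1×micro: 4; S1 reads c2=-3 → after 2×micro: -9; S2 reads c0=2 → after 3×micro: -2 ⇒ (c0=4, c1=-9, c2=-2)
macro 2: S0 reads c1=-9 → after 1×micro: -10; S1 reads c2=-2 → after 2×micro: -33/4; S2 reads c0=4 → after 3×micro: -4 ⇒ (c0=-10, c1=-33/4, c2=-4)
macro 3: S0 reads c1=-33/4 → after 1×micro: -73/2; S1 reads c2=-4 → after 2×micro: -225/16; S2 reads c0=-10 → after 3×micro: 10 ⇒ (c0=-73/2, c1=-225/16, c2=10)

c1 at macro-step 3 = -225/16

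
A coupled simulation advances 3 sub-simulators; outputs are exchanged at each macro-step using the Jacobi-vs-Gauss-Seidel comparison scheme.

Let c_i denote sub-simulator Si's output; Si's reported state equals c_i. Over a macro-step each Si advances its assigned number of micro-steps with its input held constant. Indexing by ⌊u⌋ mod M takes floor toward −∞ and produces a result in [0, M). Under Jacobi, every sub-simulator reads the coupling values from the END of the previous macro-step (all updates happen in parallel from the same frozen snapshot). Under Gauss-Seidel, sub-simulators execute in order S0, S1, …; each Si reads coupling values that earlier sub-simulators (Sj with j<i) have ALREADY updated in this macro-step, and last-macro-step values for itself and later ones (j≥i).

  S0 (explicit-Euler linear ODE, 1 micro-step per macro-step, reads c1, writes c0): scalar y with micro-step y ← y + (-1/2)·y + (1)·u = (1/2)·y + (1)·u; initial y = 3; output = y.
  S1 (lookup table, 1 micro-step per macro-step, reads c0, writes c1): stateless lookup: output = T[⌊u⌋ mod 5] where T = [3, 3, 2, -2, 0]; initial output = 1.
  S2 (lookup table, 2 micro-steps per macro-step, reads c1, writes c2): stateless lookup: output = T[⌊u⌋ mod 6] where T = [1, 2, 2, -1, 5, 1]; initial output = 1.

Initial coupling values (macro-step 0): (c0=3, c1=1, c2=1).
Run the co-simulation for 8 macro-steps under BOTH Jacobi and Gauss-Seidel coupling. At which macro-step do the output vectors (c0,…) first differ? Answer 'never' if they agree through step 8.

first divergence at macro-step: 1

[Jacobi] macro 1: S0 reads c1=1 → after 1×micro: 5/2; S1 reads c0=3 → after 1×micro: -2; S2 reads c1=1 → after 2×micro: 2 ⇒ (c0=5/2, c1=-2, c2=2)
[Jacobi] macro 2: S0 reads c1=-2 → after 1×micro: -3/4; S1 reads c0=5/2 → after 1×micro: 2; S2 reads c1=-2 → after 2×micro: 5 ⇒ (c0=-3/4, c1=2, c2=5)
[Jacobi] macro 3: S0 reads c1=2 → after 1×micro: 13/8; S1 reads c0=-3/4 → after 1×micro: 0; S2 reads c1=2 → after 2×micro: 2 ⇒ (c0=13/8, c1=0, c2=2)
[Jacobi] macro 4: S0 reads c1=0 → after 1×micro: 13/16; S1 reads c0=13/8 → after 1×micro: 3; S2 reads c1=0 → after 2×micro: 1 ⇒ (c0=13/16, c1=3, c2=1)
[Jacobi] macro 5: S0 reads c1=3 → after 1×micro: 109/32; S1 reads c0=13/16 → after 1×micro: 3; S2 reads c1=3 → after 2×micro: -1 ⇒ (c0=109/32, c1=3, c2=-1)
[Jacobi] macro 6: S0 reads c1=3 → after 1×micro: 301/64; S1 reads c0=109/32 → after 1×micro: -2; S2 reads c1=3 → after 2×micro: -1 ⇒ (c0=301/64, c1=-2, c2=-1)
[Jacobi] macro 7: S0 reads c1=-2 → after 1×micro: 45/128; S1 reads c0=301/64 → after 1×micro: 0; S2 reads c1=-2 → after 2×micro: 5 ⇒ (c0=45/128, c1=0, c2=5)
[Jacobi] macro 8: S0 reads c1=0 → after 1×micro: 45/256; S1 reads c0=45/128 → after 1×micro: 3; S2 reads c1=0 → after 2×micro: 1 ⇒ (c0=45/256, c1=3, c2=1)
[Gauss-Seidel] macro 1: S0 reads c1=1 → after 1×micro: 5/2; S1 reads c0=5/2 → after 1×micro: 2; S2 reads c1=2 → after 2×micro: 2 ⇒ (c0=5/2, c1=2, c2=2)
[Gauss-Seidel] macro 2: S0 reads c1=2 → after 1×micro: 13/4; S1 reads c0=13/4 → after 1×micro: -2; S2 reads c1=-2 → after 2×micro: 5 ⇒ (c0=13/4, c1=-2, c2=5)
[Gauss-Seidel] macro 3: S0 reads c1=-2 → after 1×micro: -3/8; S1 reads c0=-3/8 → after 1×micro: 0; S2 reads c1=0 → after 2×micro: 1 ⇒ (c0=-3/8, c1=0, c2=1)
[Gauss-Seidel] macro 4: S0 reads c1=0 → after 1×micro: -3/16; S1 reads c0=-3/16 → after 1×micro: 0; S2 reads c1=0 → after 2×micro: 1 ⇒ (c0=-3/16, c1=0, c2=1)
[Gauss-Seidel] macro 5: S0 reads c1=0 → after 1×micro: -3/32; S1 reads c0=-3/32 → after 1×micro: 0; S2 reads c1=0 → after 2×micro: 1 ⇒ (c0=-3/32, c1=0, c2=1)
[Gauss-Seidel] macro 6: S0 reads c1=0 → after 1×micro: -3/64; S1 reads c0=-3/64 → after 1×micro: 0; S2 reads c1=0 → after 2×micro: 1 ⇒ (c0=-3/64, c1=0, c2=1)
[Gauss-Seidel] macro 7: S0 reads c1=0 → after 1×micro: -3/128; S1 reads c0=-3/128 → after 1×micro: 0; S2 reads c1=0 → after 2×micro: 1 ⇒ (c0=-3/128, c1=0, c2=1)
[Gauss-Seidel] macro 8: S0 reads c1=0 → after 1×micro: -3/256; S1 reads c0=-3/256 → after 1×micro: 0; S2 reads c1=0 → after 2×micro: 1 ⇒ (c0=-3/256, c1=0, c2=1)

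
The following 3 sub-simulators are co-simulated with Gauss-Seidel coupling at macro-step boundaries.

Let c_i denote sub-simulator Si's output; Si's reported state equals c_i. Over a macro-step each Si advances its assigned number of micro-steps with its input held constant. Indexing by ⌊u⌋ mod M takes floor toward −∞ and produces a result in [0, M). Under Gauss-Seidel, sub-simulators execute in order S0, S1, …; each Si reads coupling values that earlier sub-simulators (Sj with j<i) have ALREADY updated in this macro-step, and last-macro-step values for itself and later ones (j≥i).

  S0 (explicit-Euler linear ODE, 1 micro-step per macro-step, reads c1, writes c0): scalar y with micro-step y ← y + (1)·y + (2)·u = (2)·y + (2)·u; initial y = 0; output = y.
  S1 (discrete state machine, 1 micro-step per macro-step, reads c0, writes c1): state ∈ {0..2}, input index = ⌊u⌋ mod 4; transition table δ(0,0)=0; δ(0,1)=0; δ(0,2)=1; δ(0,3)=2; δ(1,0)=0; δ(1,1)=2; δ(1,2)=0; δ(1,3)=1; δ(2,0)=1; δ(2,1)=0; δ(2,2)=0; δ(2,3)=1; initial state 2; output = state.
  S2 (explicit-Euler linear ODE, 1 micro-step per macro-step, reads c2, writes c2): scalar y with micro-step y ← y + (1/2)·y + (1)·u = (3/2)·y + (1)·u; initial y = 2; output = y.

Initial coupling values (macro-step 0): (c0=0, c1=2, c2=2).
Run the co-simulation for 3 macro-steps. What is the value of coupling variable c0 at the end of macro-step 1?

c0 at macro-step 1 = 4

macro 1: S0 reads c1=2 → after 1×micro: 4; S1 reads c0=4 → after 1×micro: 1; S2 reads c2=2 → after 1×micro: 5 ⇒ (c0=4, c1=1, c2=5)
macro 2: S0 reads c1=1 → after 1×micro: 10; S1 reads c0=10 → after 1×micro: 0; S2 reads c2=5 → after 1×micro: 25/2 ⇒ (c0=10, c1=0, c2=25/2)
macro 3: S0 reads c1=0 → after 1×micro: 20; S1 reads c0=20 → after 1×micro: 0; S2 reads c2=25/2 → after 1×micro: 125/4 ⇒ (c0=20, c1=0, c2=125/4)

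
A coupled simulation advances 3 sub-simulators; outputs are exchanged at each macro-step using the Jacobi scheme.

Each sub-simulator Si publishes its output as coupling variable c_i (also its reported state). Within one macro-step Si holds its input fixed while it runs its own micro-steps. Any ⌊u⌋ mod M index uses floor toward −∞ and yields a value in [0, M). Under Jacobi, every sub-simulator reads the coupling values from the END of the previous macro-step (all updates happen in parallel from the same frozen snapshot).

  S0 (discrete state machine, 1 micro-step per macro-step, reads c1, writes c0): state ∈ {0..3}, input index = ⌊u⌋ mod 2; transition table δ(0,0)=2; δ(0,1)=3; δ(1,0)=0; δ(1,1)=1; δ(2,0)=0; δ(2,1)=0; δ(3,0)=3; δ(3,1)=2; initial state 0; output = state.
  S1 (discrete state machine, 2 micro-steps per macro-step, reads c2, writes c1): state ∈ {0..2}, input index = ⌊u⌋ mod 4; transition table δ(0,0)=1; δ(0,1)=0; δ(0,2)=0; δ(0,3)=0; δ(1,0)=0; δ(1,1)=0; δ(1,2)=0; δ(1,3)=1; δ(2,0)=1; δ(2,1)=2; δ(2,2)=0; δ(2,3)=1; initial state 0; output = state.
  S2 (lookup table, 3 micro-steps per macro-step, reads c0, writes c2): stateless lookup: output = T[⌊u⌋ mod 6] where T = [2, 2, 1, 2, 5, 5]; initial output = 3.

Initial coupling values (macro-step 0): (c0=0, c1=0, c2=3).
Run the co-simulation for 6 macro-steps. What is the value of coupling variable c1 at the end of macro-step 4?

c1 at macro-step 4 = 0

macro 1: S0 reads c1=0 → after 1×micro: 2; S1 reads c2=3 → after 2×micro: 0; S2 reads c0=0 → after 3×micro: 2 ⇒ (c0=2, c1=0, c2=2)
macro 2: S0 reads c1=0 → after 1×micro: 0; S1 reads c2=2 → after 2×micro: 0; S2 reads c0=2 → after 3×micro: 1 ⇒ (c0=0, c1=0, c2=1)
macro 3: S0 reads c1=0 → after 1×micro: 2; S1 reads c2=1 → after 2×micro: 0; S2 reads c0=0 → after 3×micro: 2 ⇒ (c0=2, c1=0, c2=2)
macro 4: S0 reads c1=0 → after 1×micro: 0; S1 reads c2=2 → after 2×micro: 0; S2 reads c0=2 → after 3×micro: 1 ⇒ (c0=0, c1=0, c2=1)
macro 5: S0 reads c1=0 → after 1×micro: 2; S1 reads c2=1 → after 2×micro: 0; S2 reads c0=0 → after 3×micro: 2 ⇒ (c0=2, c1=0, c2=2)
macro 6: S0 reads c1=0 → after 1×micro: 0; S1 reads c2=2 → after 2×micro: 0; S2 reads c0=2 → after 3×micro: 1 ⇒ (c0=0, c1=0, c2=1)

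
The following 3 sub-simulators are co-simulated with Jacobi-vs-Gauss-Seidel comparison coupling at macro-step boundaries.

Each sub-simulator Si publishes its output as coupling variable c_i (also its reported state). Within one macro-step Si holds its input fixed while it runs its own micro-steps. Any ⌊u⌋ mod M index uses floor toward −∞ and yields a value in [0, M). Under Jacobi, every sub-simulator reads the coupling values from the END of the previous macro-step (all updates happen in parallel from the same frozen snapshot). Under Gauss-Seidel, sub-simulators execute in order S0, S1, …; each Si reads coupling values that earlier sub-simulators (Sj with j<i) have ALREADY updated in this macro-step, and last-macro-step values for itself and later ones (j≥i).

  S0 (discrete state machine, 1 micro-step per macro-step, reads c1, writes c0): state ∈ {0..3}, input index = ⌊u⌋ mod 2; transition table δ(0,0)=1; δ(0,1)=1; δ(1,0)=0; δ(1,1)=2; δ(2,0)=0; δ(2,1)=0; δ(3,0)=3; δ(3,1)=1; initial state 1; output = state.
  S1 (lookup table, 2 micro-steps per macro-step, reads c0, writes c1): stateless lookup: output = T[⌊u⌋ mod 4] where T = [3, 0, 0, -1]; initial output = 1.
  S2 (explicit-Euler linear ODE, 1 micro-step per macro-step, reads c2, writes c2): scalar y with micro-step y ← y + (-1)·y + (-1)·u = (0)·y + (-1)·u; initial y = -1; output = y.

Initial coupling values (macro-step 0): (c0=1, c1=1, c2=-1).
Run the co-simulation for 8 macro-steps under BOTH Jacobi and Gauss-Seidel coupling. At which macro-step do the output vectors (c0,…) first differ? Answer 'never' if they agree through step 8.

first divergence at macro-step: 2

[Jacobi] macro 1: S0 reads c1=1 → after 1×micro: 2; S1 reads c0=1 → after 2×micro: 0; S2 reads c2=-1 → after 1×micro: 1 ⇒ (c0=2, c1=0, c2=1)
[Jacobi] macro 2: S0 reads c1=0 → after 1×micro: 0; S1 reads c0=2 → after 2×micro: 0; S2 reads c2=1 → after 1×micro: -1 ⇒ (c0=0, c1=0, c2=-1)
[Jacobi] macro 3: S0 reads c1=0 → after 1×micro: 1; S1 reads c0=0 → after 2×micro: 3; S2 reads c2=-1 → after 1×micro: 1 ⇒ (c0=1, c1=3, c2=1)
[Jacobi] macro 4: S0 reads c1=3 → after 1×micro: 2; S1 reads c0=1 → after 2×micro: 0; S2 reads c2=1 → after 1×micro: -1 ⇒ (c0=2, c1=0, c2=-1)
[Jacobi] macro 5: S0 reads c1=0 → after 1×micro: 0; S1 reads c0=2 → after 2×micro: 0; S2 reads c2=-1 → after 1×micro: 1 ⇒ (c0=0, c1=0, c2=1)
[Jacobi] macro 6: S0 reads c1=0 → after 1×micro: 1; S1 reads c0=0 → after 2×micro: 3; S2 reads c2=1 → after 1×micro: -1 ⇒ (c0=1, c1=3, c2=-1)
[Jacobi] macro 7: S0 reads c1=3 → after 1×micro: 2; S1 reads c0=1 → after 2×micro: 0; S2 reads c2=-1 → after 1×micro: 1 ⇒ (c0=2, c1=0, c2=1)
[Jacobi] macro 8: S0 reads c1=0 → after 1×micro: 0; S1 reads c0=2 → after 2×micro: 0; S2 reads c2=1 → after 1×micro: -1 ⇒ (c0=0, c1=0, c2=-1)
[Gauss-Seidel] macro 1: S0 reads c1=1 → after 1×micro: 2; S1 reads c0=2 → after 2×micro: 0; S2 reads c2=-1 → after 1×micro: 1 ⇒ (c0=2, c1=0, c2=1)
[Gauss-Seidel] macro 2: S0 reads c1=0 → after 1×micro: 0; S1 reads c0=0 → after 2×micro: 3; S2 reads c2=1 → after 1×micro: -1 ⇒ (c0=0, c1=3, c2=-1)
[Gauss-Seidel] macro 3: S0 reads c1=3 → after 1×micro: 1; S1 reads c0=1 → after 2×micro: 0; S2 reads c2=-1 → after 1×micro: 1 ⇒ (c0=1, c1=0, c2=1)
[Gauss-Seidel] macro 4: S0 reads c1=0 → after 1×micro: 0; S1 reads c0=0 → after 2×micro: 3; S2 reads c2=1 → after 1×micro: -1 ⇒ (c0=0, c1=3, c2=-1)
[Gauss-Seidel] macro 5: S0 reads c1=3 → after 1×micro: 1; S1 reads c0=1 → after 2×micro: 0; S2 reads c2=-1 → after 1×micro: 1 ⇒ (c0=1, c1=0, c2=1)
[Gauss-Seidel] macro 6: S0 reads c1=0 → after 1×micro: 0; S1 reads c0=0 → after 2×micro: 3; S2 reads c2=1 → after 1×micro: -1 ⇒ (c0=0, c1=3, c2=-1)
[Gauss-Seidel] macro 7: S0 reads c1=3 → after 1×micro: 1; S1 reads c0=1 → after 2×micro: 0; S2 reads c2=-1 → after 1×micro: 1 ⇒ (c0=1, c1=0, c2=1)
[Gauss-Seidel] macro 8: S0 reads c1=0 → after 1×micro: 0; S1 reads c0=0 → after 2×micro: 3; S2 reads c2=1 → after 1×micro: -1 ⇒ (c0=0, c1=3, c2=-1)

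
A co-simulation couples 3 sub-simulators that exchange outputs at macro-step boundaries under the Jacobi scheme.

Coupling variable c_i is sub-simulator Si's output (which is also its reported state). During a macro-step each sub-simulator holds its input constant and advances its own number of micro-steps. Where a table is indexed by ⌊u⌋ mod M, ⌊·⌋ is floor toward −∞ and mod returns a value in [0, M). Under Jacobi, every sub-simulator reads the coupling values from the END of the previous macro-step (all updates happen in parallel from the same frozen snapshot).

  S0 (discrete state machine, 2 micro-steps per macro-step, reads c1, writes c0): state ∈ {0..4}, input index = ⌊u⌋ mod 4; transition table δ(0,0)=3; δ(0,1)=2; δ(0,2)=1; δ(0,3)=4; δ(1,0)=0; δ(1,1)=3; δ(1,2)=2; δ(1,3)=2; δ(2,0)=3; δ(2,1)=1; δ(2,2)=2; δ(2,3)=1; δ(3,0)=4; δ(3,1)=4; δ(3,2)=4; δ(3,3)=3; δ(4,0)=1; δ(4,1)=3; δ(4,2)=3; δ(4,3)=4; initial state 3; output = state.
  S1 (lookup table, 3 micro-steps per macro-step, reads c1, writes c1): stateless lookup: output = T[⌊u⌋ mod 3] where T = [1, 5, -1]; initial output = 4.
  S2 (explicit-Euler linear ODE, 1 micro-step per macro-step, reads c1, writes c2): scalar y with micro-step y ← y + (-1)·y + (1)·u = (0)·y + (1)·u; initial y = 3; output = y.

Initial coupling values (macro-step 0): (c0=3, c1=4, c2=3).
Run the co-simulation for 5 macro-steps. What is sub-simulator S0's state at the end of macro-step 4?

S0 state at macro-step 4 = 4

macro 1: S0 reads c1=4 → after 2×micro: 1; S1 reads c1=4 → after 3×micro: 5; S2 reads c1=4 → after 1×micro: 4 ⇒ (c0=1, c1=5, c2=4)
macro 2: S0 reads c1=5 → after 2×micro: 4; S1 reads c1=5 → after 3×micro: -1; S2 reads c1=5 → after 1×micro: 5 ⇒ (c0=4, c1=-1, c2=5)
macro 3: S0 reads c1=-1 → after 2×micro: 4; S1 reads c1=-1 → after 3×micro: -1; S2 reads c1=-1 → after 1×micro: -1 ⇒ (c0=4, c1=-1, c2=-1)
macro 4: S0 reads c1=-1 → after 2×micro: 4; S1 reads c1=-1 → after 3×micro: -1; S2 reads c1=-1 → after 1×micro: -1 ⇒ (c0=4, c1=-1, c2=-1)
macro 5: S0 reads c1=-1 → after 2×micro: 4; S1 reads c1=-1 → after 3×micro: -1; S2 reads c1=-1 → after 1×micro: -1 ⇒ (c0=4, c1=-1, c2=-1)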